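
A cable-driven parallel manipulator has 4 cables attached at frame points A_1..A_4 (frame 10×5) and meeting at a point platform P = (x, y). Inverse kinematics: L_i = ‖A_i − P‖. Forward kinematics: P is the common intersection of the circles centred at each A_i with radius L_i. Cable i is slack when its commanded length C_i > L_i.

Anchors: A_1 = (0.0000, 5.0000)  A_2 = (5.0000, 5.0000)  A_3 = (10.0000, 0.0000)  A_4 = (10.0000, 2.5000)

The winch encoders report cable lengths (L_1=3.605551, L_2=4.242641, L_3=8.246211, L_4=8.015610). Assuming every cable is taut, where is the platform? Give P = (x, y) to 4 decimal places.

circle eqns → linear via eq_j − eq_1; set c_j = A_j·A_j − L_j²
c_1 = 0.0000+25.0000−13.0000 = 12.0000
-10.0000·x + 0.0000·y = c_1−c_2 = -20.0000
-20.0000·x + 10.0000·y = c_1−c_3 = -20.0000
-20.0000·x + 5.0000·y = c_1−c_4 = -30.0000
solve first two rows → x=2.0000, y=2.0000
check cable 4: ‖A_4−P‖² = 64.2500 ≈ L_4² = 64.2500 ✓

(2.0000, 2.0000)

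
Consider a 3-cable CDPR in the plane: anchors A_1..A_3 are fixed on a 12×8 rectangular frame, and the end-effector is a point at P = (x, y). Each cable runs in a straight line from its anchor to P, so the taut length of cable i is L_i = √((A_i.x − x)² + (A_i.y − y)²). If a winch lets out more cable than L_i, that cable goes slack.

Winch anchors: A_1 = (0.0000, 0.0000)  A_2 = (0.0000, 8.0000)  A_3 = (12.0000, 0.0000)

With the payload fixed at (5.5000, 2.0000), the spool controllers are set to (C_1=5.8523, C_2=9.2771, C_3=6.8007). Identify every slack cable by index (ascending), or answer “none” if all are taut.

cable 1: √((-5.5000)²+(-2.0000)²)=5.8523, C_1=5.8523: taut
cable 2: √((-5.5000)²+(6.0000)²)=8.1394, C_2=9.2771: slack
cable 3: √((6.5000)²+(-2.0000)²)=6.8007, C_3=6.8007: taut

2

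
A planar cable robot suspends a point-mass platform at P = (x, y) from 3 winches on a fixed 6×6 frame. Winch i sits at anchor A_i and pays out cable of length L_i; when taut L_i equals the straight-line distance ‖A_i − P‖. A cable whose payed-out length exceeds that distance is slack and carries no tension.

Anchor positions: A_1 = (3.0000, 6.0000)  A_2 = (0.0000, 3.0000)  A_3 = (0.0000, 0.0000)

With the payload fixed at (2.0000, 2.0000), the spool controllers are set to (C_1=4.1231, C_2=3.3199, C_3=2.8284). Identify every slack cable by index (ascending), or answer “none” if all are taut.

i=1: geometric 4.1231 vs commanded 4.1231 ⇒ taut
i=2: geometric 2.2361 vs commanded 3.3199 ⇒ slack
i=3: geometric 2.8284 vs commanded 2.8284 ⇒ taut

2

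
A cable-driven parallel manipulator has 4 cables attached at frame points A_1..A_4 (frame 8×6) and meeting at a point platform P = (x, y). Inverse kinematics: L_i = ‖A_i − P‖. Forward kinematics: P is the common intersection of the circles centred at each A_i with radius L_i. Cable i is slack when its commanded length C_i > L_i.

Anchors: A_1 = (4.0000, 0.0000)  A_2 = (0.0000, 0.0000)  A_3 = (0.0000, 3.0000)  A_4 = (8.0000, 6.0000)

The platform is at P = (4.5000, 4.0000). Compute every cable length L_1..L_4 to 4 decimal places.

(4.0311, 6.0208, 4.6098, 4.0311)

L_1 = √((4.0000−4.5000)² + (0.0000−4.0000)²) = 4.0311
L_2 = √((0.0000−4.5000)² + (0.0000−4.0000)²) = 6.0208
L_3 = √((0.0000−4.5000)² + (3.0000−4.0000)²) = 4.6098
L_4 = √((8.0000−4.5000)² + (6.0000−4.0000)²) = 4.0311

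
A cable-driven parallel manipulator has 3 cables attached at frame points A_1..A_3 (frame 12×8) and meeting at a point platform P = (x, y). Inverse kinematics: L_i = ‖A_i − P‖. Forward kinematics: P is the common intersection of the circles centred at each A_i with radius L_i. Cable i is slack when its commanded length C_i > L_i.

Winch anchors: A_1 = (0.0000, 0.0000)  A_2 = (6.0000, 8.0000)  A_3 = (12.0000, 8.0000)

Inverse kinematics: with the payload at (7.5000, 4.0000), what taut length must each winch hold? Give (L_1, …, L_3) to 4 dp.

L_1: Δ = A_1−P = (-7.5000, -4.0000) → ‖Δ‖ = √72.2500 = 8.5000
L_2: Δ = A_2−P = (-1.5000, 4.0000) → ‖Δ‖ = √18.2500 = 4.2720
L_3: Δ = A_3−P = (4.5000, 4.0000) → ‖Δ‖ = √36.2500 = 6.0208

(8.5000, 4.2720, 6.0208)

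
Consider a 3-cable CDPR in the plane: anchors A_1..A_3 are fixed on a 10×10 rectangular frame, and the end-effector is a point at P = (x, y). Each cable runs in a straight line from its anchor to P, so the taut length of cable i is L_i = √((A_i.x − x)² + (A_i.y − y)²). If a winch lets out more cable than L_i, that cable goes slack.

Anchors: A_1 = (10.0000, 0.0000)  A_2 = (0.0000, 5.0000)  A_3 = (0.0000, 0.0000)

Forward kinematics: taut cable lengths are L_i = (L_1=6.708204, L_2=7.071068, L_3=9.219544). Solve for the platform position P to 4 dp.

each cable: (A_i−P)·(A_i−P) = L_i²; let c_i = ‖A_i‖²−L_i²
c_1 = 100.0000+0.0000−45.0000 = 55.0000
row 1: 20.0000x − 10.0000y = 80.0000  (c_2=-25.0000)
row 2: 20.0000x + 0.0000y = 140.0000  (c_3=-85.0000)
Cramer on rows 1–2 → x = 7.0000, y = 6.0000

(7.0000, 6.0000)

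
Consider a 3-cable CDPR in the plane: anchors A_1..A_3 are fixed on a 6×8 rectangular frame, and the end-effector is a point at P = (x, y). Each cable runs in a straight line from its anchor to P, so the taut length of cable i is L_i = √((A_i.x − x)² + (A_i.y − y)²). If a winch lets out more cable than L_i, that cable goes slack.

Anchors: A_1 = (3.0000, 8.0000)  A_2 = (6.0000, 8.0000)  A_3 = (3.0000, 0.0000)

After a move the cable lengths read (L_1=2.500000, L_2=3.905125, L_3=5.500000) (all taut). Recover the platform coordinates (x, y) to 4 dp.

(3.0000, 5.5000)

circle eqns → linear via eq_j − eq_1; set q_j = A_j·A_j − L_j²
q_1 = 9.0000+64.0000−6.2500 = 66.7500
-6.0000·x + 0.0000·y = q_1−q_2 = -18.0000
0.0000·x + 16.0000·y = q_1−q_3 = 88.0000
solve first two rows → x=3.0000, y=5.5000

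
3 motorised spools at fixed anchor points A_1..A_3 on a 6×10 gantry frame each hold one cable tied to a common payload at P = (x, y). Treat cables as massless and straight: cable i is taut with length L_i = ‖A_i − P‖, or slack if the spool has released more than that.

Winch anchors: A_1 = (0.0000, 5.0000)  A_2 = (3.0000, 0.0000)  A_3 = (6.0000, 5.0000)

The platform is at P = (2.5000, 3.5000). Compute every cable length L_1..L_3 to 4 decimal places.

L_1: Δ = A_1−P = (-2.5000, 1.5000) → ‖Δ‖ = √8.5000 = 2.9155
L_2: Δ = A_2−P = (0.5000, -3.5000) → ‖Δ‖ = √12.5000 = 3.5355
L_3: Δ = A_3−P = (3.5000, 1.5000) → ‖Δ‖ = √14.5000 = 3.8079

(2.9155, 3.5355, 3.8079)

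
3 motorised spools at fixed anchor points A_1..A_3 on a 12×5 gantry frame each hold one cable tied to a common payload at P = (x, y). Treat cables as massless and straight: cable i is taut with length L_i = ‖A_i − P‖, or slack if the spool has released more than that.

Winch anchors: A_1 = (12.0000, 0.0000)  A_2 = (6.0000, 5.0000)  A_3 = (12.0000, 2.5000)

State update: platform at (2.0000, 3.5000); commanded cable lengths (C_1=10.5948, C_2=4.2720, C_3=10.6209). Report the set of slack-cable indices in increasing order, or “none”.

cable 1: √((10.0000)²+(-3.5000)²)=10.5948, C_1=10.5948: taut
cable 2: √((4.0000)²+(1.5000)²)=4.2720, C_2=4.2720: taut
cable 3: √((10.0000)²+(-1.0000)²)=10.0499, C_3=10.6209: slack

3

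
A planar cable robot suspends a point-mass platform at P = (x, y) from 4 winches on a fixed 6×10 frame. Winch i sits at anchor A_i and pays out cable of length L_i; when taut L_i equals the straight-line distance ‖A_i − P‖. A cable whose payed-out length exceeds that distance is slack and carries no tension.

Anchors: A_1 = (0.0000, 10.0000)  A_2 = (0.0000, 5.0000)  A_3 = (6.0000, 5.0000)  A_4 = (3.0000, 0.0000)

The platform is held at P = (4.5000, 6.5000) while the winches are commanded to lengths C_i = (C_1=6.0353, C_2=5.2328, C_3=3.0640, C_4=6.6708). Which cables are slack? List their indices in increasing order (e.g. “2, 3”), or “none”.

cable 1: √((-4.5000)²+(3.5000)²)=5.7009, C_1=6.0353: slack
cable 2: √((-4.5000)²+(-1.5000)²)=4.7434, C_2=5.2328: slack
cable 3: √((1.5000)²+(-1.5000)²)=2.1213, C_3=3.0640: slack
cable 4: √((-1.5000)²+(-6.5000)²)=6.6708, C_4=6.6708: taut

1, 2, 3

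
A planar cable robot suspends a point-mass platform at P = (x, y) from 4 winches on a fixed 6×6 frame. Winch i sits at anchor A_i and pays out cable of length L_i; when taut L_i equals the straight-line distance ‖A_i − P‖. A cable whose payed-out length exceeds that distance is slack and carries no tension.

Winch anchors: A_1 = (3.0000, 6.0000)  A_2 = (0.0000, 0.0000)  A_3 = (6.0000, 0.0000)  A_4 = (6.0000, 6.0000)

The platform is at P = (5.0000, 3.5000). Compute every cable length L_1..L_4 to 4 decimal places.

L_1: Δ = A_1−P = (-2.0000, 2.5000) → ‖Δ‖ = √10.2500 = 3.2016
L_2: Δ = A_2−P = (-5.0000, -3.5000) → ‖Δ‖ = √37.2500 = 6.1033
L_3: Δ = A_3−P = (1.0000, -3.5000) → ‖Δ‖ = √13.2500 = 3.6401
L_4: Δ = A_4−P = (1.0000, 2.5000) → ‖Δ‖ = √7.2500 = 2.6926

(3.2016, 6.1033, 3.6401, 2.6926)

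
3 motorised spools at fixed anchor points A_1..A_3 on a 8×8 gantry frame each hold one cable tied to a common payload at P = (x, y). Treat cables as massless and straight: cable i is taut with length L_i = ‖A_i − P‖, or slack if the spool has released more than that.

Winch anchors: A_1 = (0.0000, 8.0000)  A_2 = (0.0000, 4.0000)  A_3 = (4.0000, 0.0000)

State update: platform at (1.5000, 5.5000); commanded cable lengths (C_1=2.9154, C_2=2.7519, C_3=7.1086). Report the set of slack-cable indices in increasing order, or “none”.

2, 3

cable 1: L_1 = ‖A_1−P‖ = 2.9155;  C_1 = 2.9154 → taut
cable 2: L_2 = ‖A_2−P‖ = 2.1213;  C_2 = 2.7519 → slack
cable 3: L_3 = ‖A_3−P‖ = 6.0415;  C_3 = 7.1086 → slack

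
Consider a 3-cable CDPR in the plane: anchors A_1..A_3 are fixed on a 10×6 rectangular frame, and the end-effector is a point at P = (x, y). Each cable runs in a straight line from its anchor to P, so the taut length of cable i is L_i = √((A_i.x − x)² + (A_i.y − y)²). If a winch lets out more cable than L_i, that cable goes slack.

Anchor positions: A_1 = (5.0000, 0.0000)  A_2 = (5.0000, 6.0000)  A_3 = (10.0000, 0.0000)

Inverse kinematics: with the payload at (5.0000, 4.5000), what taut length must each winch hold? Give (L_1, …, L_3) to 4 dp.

(4.5000, 1.5000, 6.7268)

L_1: Δ = A_1−P = (0.0000, -4.5000) → ‖Δ‖ = √20.2500 = 4.5000
L_2: Δ = A_2−P = (0.0000, 1.5000) → ‖Δ‖ = √2.2500 = 1.5000
L_3: Δ = A_3−P = (5.0000, -4.5000) → ‖Δ‖ = √45.2500 = 6.7268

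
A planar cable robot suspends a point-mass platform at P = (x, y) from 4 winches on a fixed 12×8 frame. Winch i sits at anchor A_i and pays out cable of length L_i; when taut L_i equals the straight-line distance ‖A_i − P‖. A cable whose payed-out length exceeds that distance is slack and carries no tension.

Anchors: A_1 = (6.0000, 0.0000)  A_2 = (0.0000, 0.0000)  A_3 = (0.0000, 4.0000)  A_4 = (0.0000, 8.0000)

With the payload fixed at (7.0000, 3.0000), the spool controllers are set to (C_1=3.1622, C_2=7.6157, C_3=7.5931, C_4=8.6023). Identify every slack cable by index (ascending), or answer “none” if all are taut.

i=1: geometric 3.1623 vs commanded 3.1622 ⇒ taut
i=2: geometric 7.6158 vs commanded 7.6157 ⇒ taut
i=3: geometric 7.0711 vs commanded 7.5931 ⇒ slack
i=4: geometric 8.6023 vs commanded 8.6023 ⇒ taut

3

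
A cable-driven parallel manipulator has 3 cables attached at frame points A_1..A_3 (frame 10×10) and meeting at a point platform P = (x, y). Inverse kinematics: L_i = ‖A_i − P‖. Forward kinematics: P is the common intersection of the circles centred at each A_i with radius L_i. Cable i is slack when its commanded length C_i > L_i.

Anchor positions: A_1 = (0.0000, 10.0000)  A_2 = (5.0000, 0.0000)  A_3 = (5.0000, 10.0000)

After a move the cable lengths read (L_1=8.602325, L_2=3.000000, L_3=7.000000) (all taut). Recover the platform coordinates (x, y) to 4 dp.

each cable: (A_i−P)·(A_i−P) = L_i²; let c_i = ‖A_i‖²−L_i²
c_1 = 0.0000+100.0000−74.0000 = 26.0000
row 1: -10.0000x + 20.0000y = 10.0000  (c_2=16.0000)
row 2: -10.0000x + 0.0000y = -50.0000  (c_3=76.0000)
Cramer on rows 1–2 → x = 5.0000, y = 3.0000

(5.0000, 3.0000)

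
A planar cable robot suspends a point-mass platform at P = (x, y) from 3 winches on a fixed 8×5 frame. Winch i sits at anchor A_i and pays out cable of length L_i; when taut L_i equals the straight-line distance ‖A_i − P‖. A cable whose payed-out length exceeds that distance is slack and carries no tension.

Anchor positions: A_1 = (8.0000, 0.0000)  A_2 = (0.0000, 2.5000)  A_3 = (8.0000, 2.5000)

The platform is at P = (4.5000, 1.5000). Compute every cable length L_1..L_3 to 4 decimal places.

L_1: Δ = A_1−P = (3.5000, -1.5000) → ‖Δ‖ = √14.5000 = 3.8079
L_2: Δ = A_2−P = (-4.5000, 1.0000) → ‖Δ‖ = √21.2500 = 4.6098
L_3: Δ = A_3−P = (3.5000, 1.0000) → ‖Δ‖ = √13.2500 = 3.6401

(3.8079, 4.6098, 3.6401)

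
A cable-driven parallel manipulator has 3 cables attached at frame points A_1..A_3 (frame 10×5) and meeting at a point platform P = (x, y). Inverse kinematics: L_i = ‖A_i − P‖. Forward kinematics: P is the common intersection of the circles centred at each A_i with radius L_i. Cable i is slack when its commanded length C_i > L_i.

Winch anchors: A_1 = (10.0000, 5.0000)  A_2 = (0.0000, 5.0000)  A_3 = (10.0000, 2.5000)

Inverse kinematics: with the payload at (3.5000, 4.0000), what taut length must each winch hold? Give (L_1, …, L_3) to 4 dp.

(6.5765, 3.6401, 6.6708)

cable 1: Δx=6.5000, Δy=1.0000; L_1 = √(Δx²+Δy²) = 6.5765
cable 2: Δx=-3.5000, Δy=1.0000; L_2 = √(Δx²+Δy²) = 3.6401
cable 3: Δx=6.5000, Δy=-1.5000; L_3 = √(Δx²+Δy²) = 6.6708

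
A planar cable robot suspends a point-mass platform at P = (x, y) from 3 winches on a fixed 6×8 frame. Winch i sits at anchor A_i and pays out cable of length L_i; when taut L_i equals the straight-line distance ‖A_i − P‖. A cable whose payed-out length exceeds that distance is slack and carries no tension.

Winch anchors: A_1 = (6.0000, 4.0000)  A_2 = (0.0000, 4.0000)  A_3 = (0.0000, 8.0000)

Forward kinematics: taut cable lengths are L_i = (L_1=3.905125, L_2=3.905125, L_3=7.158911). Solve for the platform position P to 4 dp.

(3.0000, 1.5000)

each cable: (A_i−P)·(A_i−P) = L_i²; let c_i = ‖A_i‖²−L_i²
c_1 = 36.0000+16.0000−15.2500 = 36.7500
row 1: 12.0000x + 0.0000y = 36.0000  (c_2=0.7500)
row 2: 12.0000x − 8.0000y = 24.0000  (c_3=12.7500)
Cramer on rows 1–2 → x = 3.0000, y = 1.5000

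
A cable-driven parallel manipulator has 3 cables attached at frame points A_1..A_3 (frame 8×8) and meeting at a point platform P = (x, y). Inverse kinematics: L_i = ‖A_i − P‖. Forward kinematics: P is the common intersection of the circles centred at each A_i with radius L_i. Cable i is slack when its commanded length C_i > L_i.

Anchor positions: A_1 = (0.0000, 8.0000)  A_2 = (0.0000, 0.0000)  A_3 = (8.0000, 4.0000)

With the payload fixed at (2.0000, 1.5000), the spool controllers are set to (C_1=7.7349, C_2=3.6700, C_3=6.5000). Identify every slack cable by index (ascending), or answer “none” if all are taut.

cable 1: √((-2.0000)²+(6.5000)²)=6.8007, C_1=7.7349: slack
cable 2: √((-2.0000)²+(-1.5000)²)=2.5000, C_2=3.6700: slack
cable 3: √((6.0000)²+(2.5000)²)=6.5000, C_3=6.5000: taut

1, 2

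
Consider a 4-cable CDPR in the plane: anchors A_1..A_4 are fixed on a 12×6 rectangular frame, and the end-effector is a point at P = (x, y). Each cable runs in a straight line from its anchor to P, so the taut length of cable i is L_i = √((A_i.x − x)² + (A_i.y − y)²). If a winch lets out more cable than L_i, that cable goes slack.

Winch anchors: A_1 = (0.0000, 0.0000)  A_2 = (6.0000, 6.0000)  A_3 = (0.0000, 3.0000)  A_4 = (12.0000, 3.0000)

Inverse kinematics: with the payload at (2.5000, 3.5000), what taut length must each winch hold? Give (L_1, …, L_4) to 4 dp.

(4.3012, 4.3012, 2.5495, 9.5131)

L_1 = √((0.0000−2.5000)² + (0.0000−3.5000)²) = 4.3012
L_2 = √((6.0000−2.5000)² + (6.0000−3.5000)²) = 4.3012
L_3 = √((0.0000−2.5000)² + (3.0000−3.5000)²) = 2.5495
L_4 = √((12.0000−2.5000)² + (3.0000−3.5000)²) = 9.5131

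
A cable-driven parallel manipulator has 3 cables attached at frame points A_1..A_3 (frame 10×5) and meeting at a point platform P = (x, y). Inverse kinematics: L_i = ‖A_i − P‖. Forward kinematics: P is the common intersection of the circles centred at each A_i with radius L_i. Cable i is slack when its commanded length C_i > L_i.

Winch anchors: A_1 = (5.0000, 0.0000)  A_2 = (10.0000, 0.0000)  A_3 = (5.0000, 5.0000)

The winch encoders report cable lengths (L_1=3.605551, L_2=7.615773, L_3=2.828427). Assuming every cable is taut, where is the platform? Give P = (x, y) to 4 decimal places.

(3.0000, 3.0000)

each cable: (A_i−P)·(A_i−P) = L_i²; let c_i = ‖A_i‖²−L_i²
c_1 = 25.0000+0.0000−13.0000 = 12.0000
row 1: -10.0000x + 0.0000y = -30.0000  (c_2=42.0000)
row 2: 0.0000x − 10.0000y = -30.0000  (c_3=42.0000)
Cramer on rows 1–2 → x = 3.0000, y = 3.0000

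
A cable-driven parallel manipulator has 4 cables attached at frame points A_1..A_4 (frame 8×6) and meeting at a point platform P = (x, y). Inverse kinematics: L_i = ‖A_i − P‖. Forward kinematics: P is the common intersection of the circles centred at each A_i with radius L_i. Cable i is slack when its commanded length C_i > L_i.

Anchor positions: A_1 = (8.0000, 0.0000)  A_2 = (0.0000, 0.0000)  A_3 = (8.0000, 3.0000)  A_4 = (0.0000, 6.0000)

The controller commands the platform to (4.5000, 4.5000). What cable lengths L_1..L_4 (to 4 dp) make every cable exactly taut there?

L_1: Δ = A_1−P = (3.5000, -4.5000) → ‖Δ‖ = √32.5000 = 5.7009
L_2: Δ = A_2−P = (-4.5000, -4.5000) → ‖Δ‖ = √40.5000 = 6.3640
L_3: Δ = A_3−P = (3.5000, -1.5000) → ‖Δ‖ = √14.5000 = 3.8079
L_4: Δ = A_4−P = (-4.5000, 1.5000) → ‖Δ‖ = √22.5000 = 4.7434

(5.7009, 6.3640, 3.8079, 4.7434)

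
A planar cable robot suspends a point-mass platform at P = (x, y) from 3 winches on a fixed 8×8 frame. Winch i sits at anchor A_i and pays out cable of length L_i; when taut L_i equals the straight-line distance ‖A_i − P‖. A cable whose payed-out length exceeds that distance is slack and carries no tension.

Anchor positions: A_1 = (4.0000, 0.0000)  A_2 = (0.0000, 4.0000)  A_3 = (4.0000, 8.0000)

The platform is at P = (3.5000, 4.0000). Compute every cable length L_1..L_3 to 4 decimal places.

L_1: Δ = A_1−P = (0.5000, -4.0000) → ‖Δ‖ = √16.2500 = 4.0311
L_2: Δ = A_2−P = (-3.5000, 0.0000) → ‖Δ‖ = √12.2500 = 3.5000
L_3: Δ = A_3−P = (0.5000, 4.0000) → ‖Δ‖ = √16.2500 = 4.0311

(4.0311, 3.5000, 4.0311)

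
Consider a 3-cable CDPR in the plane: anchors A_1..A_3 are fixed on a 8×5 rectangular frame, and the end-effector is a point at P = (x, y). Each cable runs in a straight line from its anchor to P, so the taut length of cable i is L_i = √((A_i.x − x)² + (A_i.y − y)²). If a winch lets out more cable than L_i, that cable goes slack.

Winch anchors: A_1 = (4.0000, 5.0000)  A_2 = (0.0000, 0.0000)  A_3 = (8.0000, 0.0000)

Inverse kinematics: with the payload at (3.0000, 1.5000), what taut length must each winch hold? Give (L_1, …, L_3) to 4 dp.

(3.6401, 3.3541, 5.2202)

L_1: Δ = A_1−P = (1.0000, 3.5000) → ‖Δ‖ = √13.2500 = 3.6401
L_2: Δ = A_2−P = (-3.0000, -1.5000) → ‖Δ‖ = √11.2500 = 3.3541
L_3: Δ = A_3−P = (5.0000, -1.5000) → ‖Δ‖ = √27.2500 = 5.2202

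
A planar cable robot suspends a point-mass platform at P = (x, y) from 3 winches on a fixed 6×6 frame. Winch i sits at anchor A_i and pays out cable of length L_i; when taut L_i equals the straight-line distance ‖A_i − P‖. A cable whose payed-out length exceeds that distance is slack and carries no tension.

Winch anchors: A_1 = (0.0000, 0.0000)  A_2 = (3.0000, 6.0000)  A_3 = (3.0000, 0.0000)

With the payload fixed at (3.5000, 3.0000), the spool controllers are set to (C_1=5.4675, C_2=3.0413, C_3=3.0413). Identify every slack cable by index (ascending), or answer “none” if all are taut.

cable 1: L_1 = ‖A_1−P‖ = 4.6098;  C_1 = 5.4675 → slack
cable 2: L_2 = ‖A_2−P‖ = 3.0414;  C_2 = 3.0413 → taut
cable 3: L_3 = ‖A_3−P‖ = 3.0414;  C_3 = 3.0413 → taut

1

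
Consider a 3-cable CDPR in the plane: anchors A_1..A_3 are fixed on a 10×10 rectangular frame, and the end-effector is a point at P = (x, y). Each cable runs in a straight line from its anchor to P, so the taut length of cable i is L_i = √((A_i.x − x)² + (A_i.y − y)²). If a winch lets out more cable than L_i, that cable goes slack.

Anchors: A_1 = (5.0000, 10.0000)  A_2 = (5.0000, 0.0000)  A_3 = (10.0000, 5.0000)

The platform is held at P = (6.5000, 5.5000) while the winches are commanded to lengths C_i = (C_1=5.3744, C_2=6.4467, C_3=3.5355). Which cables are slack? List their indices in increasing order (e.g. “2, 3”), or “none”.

1, 2

i=1: geometric 4.7434 vs commanded 5.3744 ⇒ slack
i=2: geometric 5.7009 vs commanded 6.4467 ⇒ slack
i=3: geometric 3.5355 vs commanded 3.5355 ⇒ taut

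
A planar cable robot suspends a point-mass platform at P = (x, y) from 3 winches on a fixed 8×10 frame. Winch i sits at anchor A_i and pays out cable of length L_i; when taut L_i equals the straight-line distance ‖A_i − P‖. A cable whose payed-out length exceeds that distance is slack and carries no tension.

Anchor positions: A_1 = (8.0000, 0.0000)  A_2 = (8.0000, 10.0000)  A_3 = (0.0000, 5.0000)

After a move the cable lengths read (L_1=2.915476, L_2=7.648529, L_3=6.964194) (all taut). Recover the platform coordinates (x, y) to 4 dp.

(6.5000, 2.5000)

each cable: (A_i−P)·(A_i−P) = L_i²; let c_i = ‖A_i‖²−L_i²
c_1 = 64.0000+0.0000−8.5000 = 55.5000
row 1: 0.0000x − 20.0000y = -50.0000  (c_2=105.5000)
row 2: 16.0000x − 10.0000y = 79.0000  (c_3=-23.5000)
Cramer on rows 1–2 → x = 6.5000, y = 2.5000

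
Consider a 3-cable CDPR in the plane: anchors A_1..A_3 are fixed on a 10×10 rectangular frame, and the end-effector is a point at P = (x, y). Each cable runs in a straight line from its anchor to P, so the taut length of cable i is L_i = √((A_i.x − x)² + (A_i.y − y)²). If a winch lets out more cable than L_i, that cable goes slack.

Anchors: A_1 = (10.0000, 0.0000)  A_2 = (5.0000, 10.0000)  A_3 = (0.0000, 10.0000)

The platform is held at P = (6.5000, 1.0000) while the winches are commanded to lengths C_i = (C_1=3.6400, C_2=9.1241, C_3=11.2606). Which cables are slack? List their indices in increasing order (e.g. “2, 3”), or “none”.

3

i=1: geometric 3.6401 vs commanded 3.6400 ⇒ taut
i=2: geometric 9.1241 vs commanded 9.1241 ⇒ taut
i=3: geometric 11.1018 vs commanded 11.2606 ⇒ slack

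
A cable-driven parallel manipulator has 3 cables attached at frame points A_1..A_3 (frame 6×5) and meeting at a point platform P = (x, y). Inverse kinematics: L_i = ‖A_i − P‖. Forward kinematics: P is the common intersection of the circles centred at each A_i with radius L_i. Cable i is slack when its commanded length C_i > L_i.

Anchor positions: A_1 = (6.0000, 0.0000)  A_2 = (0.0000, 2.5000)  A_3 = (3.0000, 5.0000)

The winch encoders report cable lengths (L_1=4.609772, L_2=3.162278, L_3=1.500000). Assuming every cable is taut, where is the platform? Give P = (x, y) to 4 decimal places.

circle eqns → linear via eq_j − eq_1; set q_j = A_j·A_j − L_j²
q_1 = 36.0000+0.0000−21.2500 = 14.7500
12.0000·x − 5.0000·y = q_1−q_2 = 18.5000
6.0000·x − 10.0000·y = q_1−q_3 = -17.0000
solve first two rows → x=3.0000, y=3.5000

(3.0000, 3.5000)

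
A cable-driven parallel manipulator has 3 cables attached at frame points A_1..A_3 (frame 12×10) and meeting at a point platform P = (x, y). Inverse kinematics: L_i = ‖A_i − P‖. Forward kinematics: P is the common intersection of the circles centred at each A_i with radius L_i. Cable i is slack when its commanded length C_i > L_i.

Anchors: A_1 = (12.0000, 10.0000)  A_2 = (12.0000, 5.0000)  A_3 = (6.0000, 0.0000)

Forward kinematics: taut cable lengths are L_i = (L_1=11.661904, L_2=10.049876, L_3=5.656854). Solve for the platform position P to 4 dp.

expand ‖A_i−P‖²=L_i² and subtract eq 1 (c_i ≔ ‖A_i‖²−L_i²)
c_1 = 144.0000+100.0000−136.0000 = 108.0000
eq1−eq2 → [0.0000  10.0000]·P = 40.0000
eq1−eq3 → [12.0000  20.0000]·P = 104.0000
2×2 solve → P = (2.0000, 4.0000)

(2.0000, 4.0000)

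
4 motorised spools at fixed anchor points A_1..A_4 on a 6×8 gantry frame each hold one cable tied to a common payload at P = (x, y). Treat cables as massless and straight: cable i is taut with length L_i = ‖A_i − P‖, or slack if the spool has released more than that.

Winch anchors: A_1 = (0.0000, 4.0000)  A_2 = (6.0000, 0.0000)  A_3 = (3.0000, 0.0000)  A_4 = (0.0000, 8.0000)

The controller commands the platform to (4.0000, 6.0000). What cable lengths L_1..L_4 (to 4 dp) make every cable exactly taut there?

(4.4721, 6.3246, 6.0828, 4.4721)

cable 1: Δx=-4.0000, Δy=-2.0000; L_1 = √(Δx²+Δy²) = 4.4721
cable 2: Δx=2.0000, Δy=-6.0000; L_2 = √(Δx²+Δy²) = 6.3246
cable 3: Δx=-1.0000, Δy=-6.0000; L_3 = √(Δx²+Δy²) = 6.0828
cable 4: Δx=-4.0000, Δy=2.0000; L_4 = √(Δx²+Δy²) = 4.4721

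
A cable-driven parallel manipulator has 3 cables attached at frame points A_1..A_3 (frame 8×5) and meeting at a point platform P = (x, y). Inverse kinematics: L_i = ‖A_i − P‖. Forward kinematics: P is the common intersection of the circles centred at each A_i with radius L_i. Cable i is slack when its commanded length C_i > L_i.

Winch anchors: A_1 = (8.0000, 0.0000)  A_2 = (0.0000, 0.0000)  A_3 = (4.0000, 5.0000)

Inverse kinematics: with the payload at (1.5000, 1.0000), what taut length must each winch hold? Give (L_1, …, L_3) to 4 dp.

L_1 = √((8.0000−1.5000)² + (0.0000−1.0000)²) = 6.5765
L_2 = √((0.0000−1.5000)² + (0.0000−1.0000)²) = 1.8028
L_3 = √((4.0000−1.5000)² + (5.0000−1.0000)²) = 4.7170

(6.5765, 1.8028, 4.7170)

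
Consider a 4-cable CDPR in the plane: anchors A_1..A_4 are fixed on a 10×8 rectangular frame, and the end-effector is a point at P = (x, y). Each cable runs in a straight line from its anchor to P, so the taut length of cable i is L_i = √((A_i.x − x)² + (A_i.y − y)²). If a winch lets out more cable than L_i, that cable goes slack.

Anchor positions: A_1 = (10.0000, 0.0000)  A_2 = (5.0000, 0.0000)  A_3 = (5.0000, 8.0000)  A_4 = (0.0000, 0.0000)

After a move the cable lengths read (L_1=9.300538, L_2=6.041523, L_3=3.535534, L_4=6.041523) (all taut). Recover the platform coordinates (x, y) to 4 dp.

circle eqns → linear via eq_j − eq_1; set q_j = A_j·A_j − L_j²
q_1 = 100.0000+0.0000−86.5000 = 13.5000
10.0000·x + 0.0000·y = q_1−q_2 = 25.0000
10.0000·x − 16.0000·y = q_1−q_3 = -63.0000
20.0000·x + 0.0000·y = q_1−q_4 = 50.0000
solve first two rows → x=2.5000, y=5.5000
check cable 4: ‖A_4−P‖² = 36.5000 ≈ L_4² = 36.5000 ✓

(2.5000, 5.5000)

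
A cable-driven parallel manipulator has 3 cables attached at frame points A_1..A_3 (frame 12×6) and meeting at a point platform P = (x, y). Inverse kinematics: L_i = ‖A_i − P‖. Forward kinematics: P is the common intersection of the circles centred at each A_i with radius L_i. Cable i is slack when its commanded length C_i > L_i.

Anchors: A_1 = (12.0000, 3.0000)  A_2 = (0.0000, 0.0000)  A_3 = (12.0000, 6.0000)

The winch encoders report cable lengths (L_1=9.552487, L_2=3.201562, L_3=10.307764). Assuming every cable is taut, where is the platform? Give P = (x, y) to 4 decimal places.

circle eqns → linear via eq_j − eq_1; set q_j = A_j·A_j − L_j²
q_1 = 144.0000+9.0000−91.2500 = 61.7500
24.0000·x + 6.0000·y = q_1−q_2 = 72.0000
0.0000·x − 6.0000·y = q_1−q_3 = -12.0000
solve first two rows → x=2.5000, y=2.0000

(2.5000, 2.0000)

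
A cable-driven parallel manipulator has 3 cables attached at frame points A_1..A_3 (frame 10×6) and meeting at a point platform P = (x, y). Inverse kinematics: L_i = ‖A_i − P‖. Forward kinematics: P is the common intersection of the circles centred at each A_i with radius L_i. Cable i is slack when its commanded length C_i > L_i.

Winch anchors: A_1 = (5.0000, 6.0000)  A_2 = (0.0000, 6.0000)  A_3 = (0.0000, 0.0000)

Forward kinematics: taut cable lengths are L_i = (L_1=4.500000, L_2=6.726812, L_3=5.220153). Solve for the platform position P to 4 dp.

expand ‖A_i−P‖²=L_i² and subtract eq 1 (k_i ≔ ‖A_i‖²−L_i²)
k_1 = 25.0000+36.0000−20.2500 = 40.7500
eq1−eq2 → [10.0000  0.0000]·P = 50.0000
eq1−eq3 → [10.0000  12.0000]·P = 68.0000
2×2 solve → P = (5.0000, 1.5000)

(5.0000, 1.5000)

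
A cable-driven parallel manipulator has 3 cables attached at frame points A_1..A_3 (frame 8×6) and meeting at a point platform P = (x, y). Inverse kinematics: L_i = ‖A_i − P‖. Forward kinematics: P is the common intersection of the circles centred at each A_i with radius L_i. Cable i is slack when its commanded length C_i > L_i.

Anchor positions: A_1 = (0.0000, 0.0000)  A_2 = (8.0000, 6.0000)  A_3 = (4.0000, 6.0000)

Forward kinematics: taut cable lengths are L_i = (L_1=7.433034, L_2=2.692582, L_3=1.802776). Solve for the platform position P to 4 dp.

(5.5000, 5.0000)

circle eqns → linear via eq_j − eq_1; set q_j = A_j·A_j − L_j²
q_1 = 0.0000+0.0000−55.2500 = -55.2500
-16.0000·x − 12.0000·y = q_1−q_2 = -148.0000
-8.0000·x − 12.0000·y = q_1−q_3 = -104.0000
solve first two rows → x=5.5000, y=5.0000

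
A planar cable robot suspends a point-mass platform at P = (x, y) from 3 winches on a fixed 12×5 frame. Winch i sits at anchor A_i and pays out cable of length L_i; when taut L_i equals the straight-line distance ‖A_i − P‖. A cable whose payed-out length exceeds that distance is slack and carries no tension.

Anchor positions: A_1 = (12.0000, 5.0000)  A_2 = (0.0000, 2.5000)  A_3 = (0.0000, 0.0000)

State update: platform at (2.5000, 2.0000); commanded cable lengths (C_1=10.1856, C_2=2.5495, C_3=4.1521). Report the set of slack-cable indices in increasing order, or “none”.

i=1: geometric 9.9624 vs commanded 10.1856 ⇒ slack
i=2: geometric 2.5495 vs commanded 2.5495 ⇒ taut
i=3: geometric 3.2016 vs commanded 4.1521 ⇒ slack

1, 3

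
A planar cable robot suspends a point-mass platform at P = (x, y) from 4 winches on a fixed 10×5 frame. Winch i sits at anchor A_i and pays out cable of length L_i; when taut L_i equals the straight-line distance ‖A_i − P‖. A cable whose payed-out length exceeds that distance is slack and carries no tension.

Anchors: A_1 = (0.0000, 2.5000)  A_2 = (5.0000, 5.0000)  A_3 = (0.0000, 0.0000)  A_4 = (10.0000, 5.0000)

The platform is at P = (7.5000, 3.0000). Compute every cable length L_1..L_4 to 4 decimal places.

(7.5166, 3.2016, 8.0777, 3.2016)

L_1 = √((0.0000−7.5000)² + (2.5000−3.0000)²) = 7.5166
L_2 = √((5.0000−7.5000)² + (5.0000−3.0000)²) = 3.2016
L_3 = √((0.0000−7.5000)² + (0.0000−3.0000)²) = 8.0777
L_4 = √((10.0000−7.5000)² + (5.0000−3.0000)²) = 3.2016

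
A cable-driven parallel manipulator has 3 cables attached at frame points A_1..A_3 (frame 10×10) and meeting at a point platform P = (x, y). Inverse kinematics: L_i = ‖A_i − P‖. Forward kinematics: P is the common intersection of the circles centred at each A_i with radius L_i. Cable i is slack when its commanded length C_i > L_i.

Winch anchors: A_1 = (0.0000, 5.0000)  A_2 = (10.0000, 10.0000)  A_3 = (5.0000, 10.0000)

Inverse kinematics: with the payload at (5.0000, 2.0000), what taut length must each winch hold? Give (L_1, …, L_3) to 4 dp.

L_1: Δ = A_1−P = (-5.0000, 3.0000) → ‖Δ‖ = √34.0000 = 5.8310
L_2: Δ = A_2−P = (5.0000, 8.0000) → ‖Δ‖ = √89.0000 = 9.4340
L_3: Δ = A_3−P = (0.0000, 8.0000) → ‖Δ‖ = √64.0000 = 8.0000

(5.8310, 9.4340, 8.0000)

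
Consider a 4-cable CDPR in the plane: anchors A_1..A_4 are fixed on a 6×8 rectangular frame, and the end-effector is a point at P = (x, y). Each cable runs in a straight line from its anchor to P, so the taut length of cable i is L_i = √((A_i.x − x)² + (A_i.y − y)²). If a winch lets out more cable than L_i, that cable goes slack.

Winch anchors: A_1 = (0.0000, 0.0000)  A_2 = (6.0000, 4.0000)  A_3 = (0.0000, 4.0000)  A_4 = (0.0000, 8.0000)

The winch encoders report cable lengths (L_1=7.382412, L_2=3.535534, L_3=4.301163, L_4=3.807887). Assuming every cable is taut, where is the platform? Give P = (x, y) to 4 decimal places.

each cable: (A_i−P)·(A_i−P) = L_i²; let c_i = ‖A_i‖²−L_i²
c_1 = 0.0000+0.0000−54.5000 = -54.5000
row 1: -12.0000x − 8.0000y = -94.0000  (c_2=39.5000)
row 2: 0.0000x − 8.0000y = -52.0000  (c_3=-2.5000)
row 3: 0.0000x − 16.0000y = -104.0000  (c_4=49.5000)
Cramer on rows 1–2 → x = 3.5000, y = 6.5000
check cable 4: ‖A_4−P‖² = 14.5000 ≈ L_4² = 14.5000 ✓

(3.5000, 6.5000)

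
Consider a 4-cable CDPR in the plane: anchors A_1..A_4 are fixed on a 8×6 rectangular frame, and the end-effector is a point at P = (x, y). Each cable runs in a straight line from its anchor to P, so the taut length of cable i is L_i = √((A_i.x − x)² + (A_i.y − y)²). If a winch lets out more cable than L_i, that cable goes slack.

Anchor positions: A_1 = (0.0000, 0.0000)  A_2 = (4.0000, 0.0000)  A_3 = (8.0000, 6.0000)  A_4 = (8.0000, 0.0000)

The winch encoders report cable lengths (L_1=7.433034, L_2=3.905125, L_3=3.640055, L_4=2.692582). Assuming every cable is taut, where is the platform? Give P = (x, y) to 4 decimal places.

circle eqns → linear via eq_j − eq_1; set c_j = A_j·A_j − L_j²
c_1 = 0.0000+0.0000−55.2500 = -55.2500
-8.0000·x + 0.0000·y = c_1−c_2 = -56.0000
-16.0000·x − 12.0000·y = c_1−c_3 = -142.0000
-16.0000·x + 0.0000·y = c_1−c_4 = -112.0000
solve first two rows → x=7.0000, y=2.5000
check cable 4: ‖A_4−P‖² = 7.2500 ≈ L_4² = 7.2500 ✓

(7.0000, 2.5000)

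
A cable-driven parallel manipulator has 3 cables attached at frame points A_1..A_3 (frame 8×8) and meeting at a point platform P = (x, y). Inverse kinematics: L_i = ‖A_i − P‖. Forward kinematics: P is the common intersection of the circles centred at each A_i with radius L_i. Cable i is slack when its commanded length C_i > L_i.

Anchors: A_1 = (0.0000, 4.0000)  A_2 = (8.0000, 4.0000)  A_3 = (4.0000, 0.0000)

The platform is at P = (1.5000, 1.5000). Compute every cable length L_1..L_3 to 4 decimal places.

(2.9155, 6.9642, 2.9155)

cable 1: Δx=-1.5000, Δy=2.5000; L_1 = √(Δx²+Δy²) = 2.9155
cable 2: Δx=6.5000, Δy=2.5000; L_2 = √(Δx²+Δy²) = 6.9642
cable 3: Δx=2.5000, Δy=-1.5000; L_3 = √(Δx²+Δy²) = 2.9155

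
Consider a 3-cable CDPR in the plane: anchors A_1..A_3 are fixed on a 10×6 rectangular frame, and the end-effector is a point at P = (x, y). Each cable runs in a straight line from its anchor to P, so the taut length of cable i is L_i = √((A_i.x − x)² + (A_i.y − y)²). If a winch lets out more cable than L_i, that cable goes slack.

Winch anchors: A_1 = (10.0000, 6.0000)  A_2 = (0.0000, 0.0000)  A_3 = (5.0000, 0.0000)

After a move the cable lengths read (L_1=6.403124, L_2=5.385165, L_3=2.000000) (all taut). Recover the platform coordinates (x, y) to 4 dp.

expand ‖A_i−P‖²=L_i² and subtract eq 1 (q_i ≔ ‖A_i‖²−L_i²)
q_1 = 100.0000+36.0000−41.0000 = 95.0000
eq1−eq2 → [20.0000  12.0000]·P = 124.0000
eq1−eq3 → [10.0000  12.0000]·P = 74.0000
2×2 solve → P = (5.0000, 2.0000)

(5.0000, 2.0000)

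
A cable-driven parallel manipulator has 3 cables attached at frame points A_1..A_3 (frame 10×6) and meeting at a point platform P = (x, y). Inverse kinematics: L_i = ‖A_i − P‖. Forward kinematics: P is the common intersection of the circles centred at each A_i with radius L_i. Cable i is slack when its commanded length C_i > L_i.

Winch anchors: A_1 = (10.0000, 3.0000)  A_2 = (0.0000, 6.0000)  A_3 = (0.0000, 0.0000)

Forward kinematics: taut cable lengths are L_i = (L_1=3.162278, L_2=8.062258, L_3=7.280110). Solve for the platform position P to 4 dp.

(7.0000, 2.0000)

expand ‖A_i−P‖²=L_i² and subtract eq 1 (k_i ≔ ‖A_i‖²−L_i²)
k_1 = 100.0000+9.0000−10.0000 = 99.0000
eq1−eq2 → [20.0000  -6.0000]·P = 128.0000
eq1−eq3 → [20.0000  6.0000]·P = 152.0000
2×2 solve → P = (7.0000, 2.0000)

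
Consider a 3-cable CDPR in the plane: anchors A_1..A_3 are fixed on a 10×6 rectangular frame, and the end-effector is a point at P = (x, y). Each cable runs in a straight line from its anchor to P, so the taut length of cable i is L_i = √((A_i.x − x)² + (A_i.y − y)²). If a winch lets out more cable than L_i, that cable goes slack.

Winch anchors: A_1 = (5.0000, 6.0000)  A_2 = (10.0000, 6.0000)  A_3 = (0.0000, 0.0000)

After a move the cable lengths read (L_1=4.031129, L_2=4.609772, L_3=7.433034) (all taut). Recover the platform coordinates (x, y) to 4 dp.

each cable: (A_i−P)·(A_i−P) = L_i²; let k_i = ‖A_i‖²−L_i²
k_1 = 25.0000+36.0000−16.2500 = 44.7500
row 1: -10.0000x + 0.0000y = -70.0000  (k_2=114.7500)
row 2: 10.0000x + 12.0000y = 100.0000  (k_3=-55.2500)
Cramer on rows 1–2 → x = 7.0000, y = 2.5000

(7.0000, 2.5000)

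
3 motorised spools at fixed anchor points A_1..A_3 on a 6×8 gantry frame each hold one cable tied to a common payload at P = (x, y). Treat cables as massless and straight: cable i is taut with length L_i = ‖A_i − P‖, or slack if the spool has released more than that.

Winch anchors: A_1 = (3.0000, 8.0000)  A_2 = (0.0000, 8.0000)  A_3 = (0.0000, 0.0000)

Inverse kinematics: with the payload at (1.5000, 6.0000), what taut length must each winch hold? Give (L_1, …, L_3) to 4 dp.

(2.5000, 2.5000, 6.1847)

cable 1: Δx=1.5000, Δy=2.0000; L_1 = √(Δx²+Δy²) = 2.5000
cable 2: Δx=-1.5000, Δy=2.0000; L_2 = √(Δx²+Δy²) = 2.5000
cable 3: Δx=-1.5000, Δy=-6.0000; L_3 = √(Δx²+Δy²) = 6.1847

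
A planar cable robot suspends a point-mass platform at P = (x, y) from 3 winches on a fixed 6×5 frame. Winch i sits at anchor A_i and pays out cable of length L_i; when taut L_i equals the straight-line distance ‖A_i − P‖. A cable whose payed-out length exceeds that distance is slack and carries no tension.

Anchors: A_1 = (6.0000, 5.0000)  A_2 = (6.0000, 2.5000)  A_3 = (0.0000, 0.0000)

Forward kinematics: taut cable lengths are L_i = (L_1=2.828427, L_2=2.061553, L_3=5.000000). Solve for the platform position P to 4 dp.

circle eqns → linear via eq_j − eq_1; set k_j = A_j·A_j − L_j²
k_1 = 36.0000+25.0000−8.0000 = 53.0000
0.0000·x + 5.0000·y = k_1−k_2 = 15.0000
12.0000·x + 10.0000·y = k_1−k_3 = 78.0000
solve first two rows → x=4.0000, y=3.0000

(4.0000, 3.0000)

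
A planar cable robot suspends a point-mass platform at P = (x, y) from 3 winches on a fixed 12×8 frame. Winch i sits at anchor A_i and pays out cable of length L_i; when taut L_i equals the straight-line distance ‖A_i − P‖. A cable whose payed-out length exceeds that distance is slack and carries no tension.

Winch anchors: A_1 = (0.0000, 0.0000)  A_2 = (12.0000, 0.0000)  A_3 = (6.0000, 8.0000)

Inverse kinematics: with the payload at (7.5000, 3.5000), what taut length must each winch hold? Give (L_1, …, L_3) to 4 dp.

L_1: Δ = A_1−P = (-7.5000, -3.5000) → ‖Δ‖ = √68.5000 = 8.2765
L_2: Δ = A_2−P = (4.5000, -3.5000) → ‖Δ‖ = √32.5000 = 5.7009
L_3: Δ = A_3−P = (-1.5000, 4.5000) → ‖Δ‖ = √22.5000 = 4.7434

(8.2765, 5.7009, 4.7434)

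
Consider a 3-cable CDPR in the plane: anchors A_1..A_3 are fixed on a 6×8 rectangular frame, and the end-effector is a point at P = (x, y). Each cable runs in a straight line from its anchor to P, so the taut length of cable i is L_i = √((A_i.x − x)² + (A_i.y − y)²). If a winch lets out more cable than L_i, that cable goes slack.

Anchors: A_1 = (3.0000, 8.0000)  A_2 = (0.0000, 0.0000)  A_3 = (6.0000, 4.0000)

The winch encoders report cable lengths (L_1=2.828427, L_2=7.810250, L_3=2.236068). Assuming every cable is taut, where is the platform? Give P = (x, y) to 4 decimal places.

(5.0000, 6.0000)

circle eqns → linear via eq_j − eq_1; set c_j = A_j·A_j − L_j²
c_1 = 9.0000+64.0000−8.0000 = 65.0000
6.0000·x + 16.0000·y = c_1−c_2 = 126.0000
-6.0000·x + 8.0000·y = c_1−c_3 = 18.0000
solve first two rows → x=5.0000, y=6.0000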